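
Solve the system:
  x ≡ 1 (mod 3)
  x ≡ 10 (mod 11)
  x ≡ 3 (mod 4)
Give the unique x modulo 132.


Moduli 3, 11, 4 are pairwise coprime; by CRT there is a unique solution modulo M = 3 · 11 · 4 = 132.
Solve pairwise, accumulating the modulus:
  Start with x ≡ 1 (mod 3).
  Combine with x ≡ 10 (mod 11): since gcd(3, 11) = 1, we get a unique residue mod 33.
    Write x = 1 + 3·t and substitute into x ≡ 10 (mod 11): 3·t ≡ 10 − 1 = 9 (mod 11).
    The inverse of 3 mod 11 is 4 (since 3·4 = 12 = 1·11 + 1), so t ≡ 4·9 = 36 ≡ 3 (mod 11).
    Then x = 1 + 3·3 = 10, valid modulo lcm(3, 11) = 33: x ≡ 10 (mod 33).
  Combine with x ≡ 3 (mod 4): since gcd(33, 4) = 1, we get a unique residue mod 132.
    Write x = 10 + 33·t and substitute into x ≡ 3 (mod 4): 33·t ≡ 3 − 10 = -7 (mod 4).
    Reduce coefficients mod 4: 1·t ≡ 1 (mod 4).
    So t ≡ 1 (mod 4).
    Then x = 10 + 33·1 = 43, valid modulo lcm(33, 4) = 132: x ≡ 43 (mod 132).
Verify: 43 mod 3 = 1 ✓, 43 mod 11 = 10 ✓, 43 mod 4 = 3 ✓.

x ≡ 43 (mod 132).


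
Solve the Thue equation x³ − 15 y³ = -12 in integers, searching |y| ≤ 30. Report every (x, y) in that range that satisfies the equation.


The equation is x³ - 15y³ = -12. For fixed y, x³ = 15·y³ − 12, so a solution requires the RHS to be a perfect cube.
Strategy: iterate y from -30 to 30, compute RHS = 15·y³ − 12, and check whether it is a (positive or negative) perfect cube.
Check small values of y:
  y = 0: RHS = -12 is not a perfect cube.
  y = 1: RHS = 3 is not a perfect cube.
  y = -1: RHS = -27 = (-3)³ ⇒ x = -3 works.
  y = 2: RHS = 108 is not a perfect cube.
  y = -2: RHS = -132 is not a perfect cube.
  y = 3: RHS = 393 is not a perfect cube.
  y = -3: RHS = -417 is not a perfect cube.
Continuing the search up to |y| = 30 finds no further solutions beyond those listed.
Collected solutions: (-3, -1).

Solutions (with |y| ≤ 30): (-3, -1).


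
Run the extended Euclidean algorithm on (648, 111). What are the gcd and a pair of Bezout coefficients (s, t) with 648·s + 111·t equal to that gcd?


Euclidean algorithm on (648, 111) — divide until remainder is 0:
  648 = 5 · 111 + 93
  111 = 1 · 93 + 18
  93 = 5 · 18 + 3
  18 = 6 · 3 + 0
gcd(648, 111) = 3.
Track Bezout coefficients alongside the remainders: start with r₀ = 648 = a·1 + b·0 (s = 1, t = 0) and r₁ = 111 = a·0 + b·1 (s = 0, t = 1); each new remainder r_{k+1} = r_{k-1} − q_k·r_k inherits s_{k+1} = s_{k-1} − q_k·s_k, t_{k+1} = t_{k-1} − q_k·t_k, so r_k = a·s_k + b·t_k at every step:
  q = 5: r = 93, s = 1 − 5·0 = 1, t = 0 − 5·1 = -5  (check: 648·1 + 111·(-5) = 93)
  q = 1: r = 18, s = 0 − 1·1 = -1, t = 1 − 1·(-5) = 6  (check: 648·(-1) + 111·6 = 18)
  q = 5: r = 3, s = 1 − 5·(-1) = 6, t = -5 − 5·6 = -35  (check: 648·6 + 111·(-35) = 3)
The row with r = 3 (the gcd) gives the Bezout coefficients s = 6, t = -35.
Result: 648 · (6) + 111 · (-35) = 3.

gcd(648, 111) = 3; s = 6, t = -35 (check: 648·6 + 111·(-35) = 3).


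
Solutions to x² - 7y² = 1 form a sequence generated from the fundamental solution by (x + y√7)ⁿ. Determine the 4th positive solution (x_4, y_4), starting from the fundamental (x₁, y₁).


Step 1: Find the fundamental solution (x₁, y₁) of x² - 7y² = 1.
  Expand √7 as a continued fraction. a₀ = ⌊√7⌋ = 2; iterate m_{k+1} = d_k·a_k − m_k, d_{k+1} = (7 − m_{k+1}²)/d_k, a_{k+1} = ⌊(a₀ + m_{k+1})/d_{k+1}⌋ (starting m₀ = 0, d₀ = 1), with convergents p_k = a_k·p_{k-1} + p_{k-2}, q_k = a_k·q_{k-1} + q_{k-2} (p₋₁ = 1, q₋₁ = 0):
  k = 0: a₀ = 2; p₀/q₀ = 2/1; p₀² − 7·q₀² = 4 − 7 = -3.
  k = 1: m = 2, d = 3, a = ⌊(2 + 2)/3⌋ = 1; p/q = (1·2 + 1)/(1·1 + 0) = 3/1; p² − 7·q² = 9 − 7 = 2.
  k = 2: m = 1, d = 2, a = ⌊(2 + 1)/2⌋ = 1; p/q = (1·3 + 2)/(1·1 + 1) = 5/2; p² − 7·q² = 25 − 28 = -3.
  k = 3: m = 1, d = 3, a = ⌊(2 + 1)/3⌋ = 1; p/q = (1·5 + 3)/(1·2 + 1) = 8/3; p² − 7·q² = 64 − 63 = 1.
  The first convergent with p² − 7·q² = 1 gives the fundamental solution (x₁, y₁) = (8, 3).
Step 2: Apply the recurrence (x_{n+1}, y_{n+1}) = (x₁x_n + 7y₁y_n, x₁y_n + y₁x_n) repeatedly.
  From (x_1, y_1) = (8, 3): x_2 = 8·8 + 7·3·3 = 127; y_2 = 8·3 + 3·8 = 48.
  From (x_2, y_2) = (127, 48): x_3 = 8·127 + 7·3·48 = 2024; y_3 = 8·48 + 3·127 = 765.
  From (x_3, y_3) = (2024, 765): x_4 = 8·2024 + 7·3·765 = 32257; y_4 = 8·765 + 3·2024 = 12192.
Step 3: Verify x_4² - 7·y_4² = 1040514049 - 1040514048 = 1 (should be 1). ✓

(x_1, y_1) = (8, 3); (x_4, y_4) = (32257, 12192).


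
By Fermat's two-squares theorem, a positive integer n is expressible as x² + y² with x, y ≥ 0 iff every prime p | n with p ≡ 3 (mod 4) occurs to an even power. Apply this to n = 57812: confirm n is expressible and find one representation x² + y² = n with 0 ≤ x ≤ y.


Step 1: Factor n = 57812 = 2^2 · 97 · 149.
Step 2: Check the mod-4 condition on each prime factor: 2 = 2 (special); 97 ≡ 1 (mod 4), exponent 1; 149 ≡ 1 (mod 4), exponent 1.
All primes ≡ 3 (mod 4) appear to even exponent (or don't appear), so by the two-squares theorem n IS expressible as a sum of two squares.
Step 3: Build a representation. Group n = k² · m with k = 2 and m = 97 · 149 = 14453 (a product of primes ≡ 1 (mod 4)); a representation of m scales to one of n via (k·x)² + (k·y)² = k²(x² + y²). Each prime p ≡ 1 (mod 4) is itself a sum of two squares; find a² by testing p − a² for a perfect square:
  97: 97 − 1² = 96, 97 − 2² = 93, 97 − 3² = 88, 97 − 4² = 81 = 9² ⇒ 97 = 4² + 9².
  149: 149 − 1² = 148, 149 − 2² = 145, 149 − 3² = 140, 149 − 4² = 133, 149 − 5² = 124, 149 − 6² = 113, 149 − 7² = 100 = 10² ⇒ 149 = 7² + 10².
  Combine using the Brahmagupta–Fibonacci identity (a² + b²)(c² + d²) = (ac − bd)² + (ad + bc)² = (ac + bd)² + (ad − bc)²:
  97 · 149 = 14453: from (4² + 9²)(7² + 10²), take (4·7 − 9·10, 4·10 + 9·7) = (28 − 90, 40 + 63) = (-62, 103); dropping signs (only squares matter) gives (62, 103); check 62² + 103² = 3844 + 10609 = 14453 ✓.
  Scale by k = 2: (2·62, 2·103) = (124, 206).
Step 4: Order so x ≤ y and verify: 124² + 206² = 15376 + 42436 = 57812 = n. ✓

n = 57812 = 124² + 206² (one valid representation with x ≤ y).


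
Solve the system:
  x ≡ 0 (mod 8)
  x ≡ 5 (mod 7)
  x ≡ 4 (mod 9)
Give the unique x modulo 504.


Moduli 8, 7, 9 are pairwise coprime; by CRT there is a unique solution modulo M = 8 · 7 · 9 = 504.
Solve pairwise, accumulating the modulus:
  Start with x ≡ 0 (mod 8).
  Combine with x ≡ 5 (mod 7): since gcd(8, 7) = 1, we get a unique residue mod 56.
    Write x = 0 + 8·t and substitute into x ≡ 5 (mod 7): 8·t ≡ 5 − 0 = 5 (mod 7).
    Reduce coefficients mod 7: 1·t ≡ 5 (mod 7).
    So t ≡ 5 (mod 7).
    Then x = 0 + 8·5 = 40, valid modulo lcm(8, 7) = 56: x ≡ 40 (mod 56).
  Combine with x ≡ 4 (mod 9): since gcd(56, 9) = 1, we get a unique residue mod 504.
    Write x = 40 + 56·t and substitute into x ≡ 4 (mod 9): 56·t ≡ 4 − 40 = -36 (mod 9).
    Reduce coefficients mod 9: 2·t ≡ 0 (mod 9).
    The inverse of 2 mod 9 is 5 (since 2·5 = 10 = 1·9 + 1), so t ≡ 5·0 = 0 ≡ 0 (mod 9).
    Then x = 40 + 56·0 = 40, valid modulo lcm(56, 9) = 504: x ≡ 40 (mod 504).
Verify: 40 mod 8 = 0 ✓, 40 mod 7 = 5 ✓, 40 mod 9 = 4 ✓.

x ≡ 40 (mod 504).


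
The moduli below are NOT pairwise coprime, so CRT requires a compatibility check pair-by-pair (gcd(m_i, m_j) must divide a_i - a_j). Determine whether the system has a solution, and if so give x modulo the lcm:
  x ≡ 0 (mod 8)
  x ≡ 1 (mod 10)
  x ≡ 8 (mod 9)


Moduli 8, 10, 9 are not pairwise coprime, so CRT works modulo lcm(m_i) when all pairwise compatibility conditions hold.
Pairwise compatibility: gcd(m_i, m_j) must divide a_i - a_j for every pair.
Merge one congruence at a time:
  Start: x ≡ 0 (mod 8).
  Combine with x ≡ 1 (mod 10): gcd(8, 10) = 2, and 1 - 0 = 1 is NOT divisible by 2.
    ⇒ system is inconsistent (no integer solution).

No solution (the system is inconsistent).


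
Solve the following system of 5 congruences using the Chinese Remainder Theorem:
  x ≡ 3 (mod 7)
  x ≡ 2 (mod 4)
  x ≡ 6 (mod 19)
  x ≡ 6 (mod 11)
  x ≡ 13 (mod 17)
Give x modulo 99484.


Product of moduli M = 7 · 4 · 19 · 11 · 17 = 99484.
Merge one congruence at a time:
  Start: x ≡ 3 (mod 7).
  Combine with x ≡ 2 (mod 4); new modulus lcm = 28.
    Write x = 3 + 7·t and substitute into x ≡ 2 (mod 4): 7·t ≡ 2 − 3 = -1 (mod 4).
    Reduce coefficients mod 4: 3·t ≡ 3 (mod 4).
    The inverse of 3 mod 4 is 3 (since 3·3 = 9 = 2·4 + 1), so t ≡ 3·3 = 9 ≡ 1 (mod 4).
    Then x = 3 + 7·1 = 10, valid modulo lcm(7, 4) = 28: x ≡ 10 (mod 28).
  Combine with x ≡ 6 (mod 19); new modulus lcm = 532.
    Write x = 10 + 28·t and substitute into x ≡ 6 (mod 19): 28·t ≡ 6 − 10 = -4 (mod 19).
    Reduce coefficients mod 19: 9·t ≡ 15 (mod 19).
    The inverse of 9 mod 19 is 17 (since 9·17 = 153 = 8·19 + 1), so t ≡ 17·15 = 255 ≡ 8 (mod 19).
    Then x = 10 + 28·8 = 234, valid modulo lcm(28, 19) = 532: x ≡ 234 (mod 532).
  Combine with x ≡ 6 (mod 11); new modulus lcm = 5852.
    Write x = 234 + 532·t and substitute into x ≡ 6 (mod 11): 532·t ≡ 6 − 234 = -228 (mod 11).
    Reduce coefficients mod 11: 4·t ≡ 3 (mod 11).
    The inverse of 4 mod 11 is 3 (since 4·3 = 12 = 1·11 + 1), so t ≡ 3·3 = 9 ≡ 9 (mod 11).
    Then x = 234 + 532·9 = 5022, valid modulo lcm(532, 11) = 5852: x ≡ 5022 (mod 5852).
  Combine with x ≡ 13 (mod 17); new modulus lcm = 99484.
    Write x = 5022 + 5852·t and substitute into x ≡ 13 (mod 17): 5852·t ≡ 13 − 5022 = -5009 (mod 17).
    Reduce coefficients mod 17: 4·t ≡ 6 (mod 17).
    The inverse of 4 mod 17 is 13 (since 4·13 = 52 = 3·17 + 1), so t ≡ 13·6 = 78 ≡ 10 (mod 17).
    Then x = 5022 + 5852·10 = 63542, valid modulo lcm(5852, 17) = 99484: x ≡ 63542 (mod 99484).
Verify against each original: 63542 mod 7 = 3, 63542 mod 4 = 2, 63542 mod 19 = 6, 63542 mod 11 = 6, 63542 mod 17 = 13.

x ≡ 63542 (mod 99484).


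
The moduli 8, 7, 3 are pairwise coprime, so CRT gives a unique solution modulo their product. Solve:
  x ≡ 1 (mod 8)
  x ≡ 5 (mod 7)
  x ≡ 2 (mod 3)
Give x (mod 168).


Moduli 8, 7, 3 are pairwise coprime; by CRT there is a unique solution modulo M = 8 · 7 · 3 = 168.
Solve pairwise, accumulating the modulus:
  Start with x ≡ 1 (mod 8).
  Combine with x ≡ 5 (mod 7): since gcd(8, 7) = 1, we get a unique residue mod 56.
    Write x = 1 + 8·t and substitute into x ≡ 5 (mod 7): 8·t ≡ 5 − 1 = 4 (mod 7).
    Reduce coefficients mod 7: 1·t ≡ 4 (mod 7).
    So t ≡ 4 (mod 7).
    Then x = 1 + 8·4 = 33, valid modulo lcm(8, 7) = 56: x ≡ 33 (mod 56).
  Combine with x ≡ 2 (mod 3): since gcd(56, 3) = 1, we get a unique residue mod 168.
    Write x = 33 + 56·t and substitute into x ≡ 2 (mod 3): 56·t ≡ 2 − 33 = -31 (mod 3).
    Reduce coefficients mod 3: 2·t ≡ 2 (mod 3).
    The inverse of 2 mod 3 is 2 (since 2·2 = 4 = 1·3 + 1), so t ≡ 2·2 = 4 ≡ 1 (mod 3).
    Then x = 33 + 56·1 = 89, valid modulo lcm(56, 3) = 168: x ≡ 89 (mod 168).
Verify: 89 mod 8 = 1 ✓, 89 mod 7 = 5 ✓, 89 mod 3 = 2 ✓.

x ≡ 89 (mod 168).


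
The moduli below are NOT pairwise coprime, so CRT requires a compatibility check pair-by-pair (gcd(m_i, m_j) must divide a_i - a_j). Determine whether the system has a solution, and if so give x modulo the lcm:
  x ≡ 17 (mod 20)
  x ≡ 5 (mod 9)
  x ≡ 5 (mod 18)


Moduli 20, 9, 18 are not pairwise coprime, so CRT works modulo lcm(m_i) when all pairwise compatibility conditions hold.
Pairwise compatibility: gcd(m_i, m_j) must divide a_i - a_j for every pair.
Merge one congruence at a time:
  Start: x ≡ 17 (mod 20).
  Combine with x ≡ 5 (mod 9): gcd(20, 9) = 1; 5 - 17 = -12, which IS divisible by 1, so compatible.
    Write x = 17 + 20·t and substitute into x ≡ 5 (mod 9): 20·t ≡ 5 − 17 = -12 (mod 9).
    Reduce coefficients mod 9: 2·t ≡ 6 (mod 9).
    The inverse of 2 mod 9 is 5 (since 2·5 = 10 = 1·9 + 1), so t ≡ 5·6 = 30 ≡ 3 (mod 9).
    Then x = 17 + 20·3 = 77, valid modulo lcm(20, 9) = 180: x ≡ 77 (mod 180).
  Combine with x ≡ 5 (mod 18): gcd(180, 18) = 18; 5 - 77 = -72, which IS divisible by 18, so compatible.
    Write x = 77 + 180·t and substitute into x ≡ 5 (mod 18): 180·t ≡ 5 − 77 = -72 (mod 18).
    Divide the congruence (and modulus) by g = 18: 10·t ≡ -4 (mod 1).
    Modulo 1 every t works; take t = 0.
    Then x = 77 + 180·0 = 77, valid modulo lcm(180, 18) = 180: x ≡ 77 (mod 180).
Verify: 77 mod 20 = 17, 77 mod 9 = 5, 77 mod 18 = 5.

x ≡ 77 (mod 180).


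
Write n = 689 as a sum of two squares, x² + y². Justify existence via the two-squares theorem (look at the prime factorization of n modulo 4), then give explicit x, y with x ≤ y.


Step 1: Factor n = 689 = 13 · 53.
Step 2: Check the mod-4 condition on each prime factor: 13 ≡ 1 (mod 4), exponent 1; 53 ≡ 1 (mod 4), exponent 1.
All primes ≡ 3 (mod 4) appear to even exponent (or don't appear), so by the two-squares theorem n IS expressible as a sum of two squares.
Step 3: Build a representation. Here n = 13 · 53 is a product of primes ≡ 1 (mod 4). Each prime p ≡ 1 (mod 4) is itself a sum of two squares; find a² by testing p − a² for a perfect square:
  13: 13 − 1² = 12, 13 − 2² = 9 = 3² ⇒ 13 = 2² + 3².
  53: 53 − 1² = 52, 53 − 2² = 49 = 7² ⇒ 53 = 2² + 7².
  Combine using the Brahmagupta–Fibonacci identity (a² + b²)(c² + d²) = (ac − bd)² + (ad + bc)² = (ac + bd)² + (ad − bc)²:
  13 · 53 = 689: from (2² + 3²)(2² + 7²), take (2·2 − 3·7, 2·7 + 3·2) = (4 − 21, 14 + 6) = (-17, 20); dropping signs (only squares matter) gives (17, 20); check 17² + 20² = 289 + 400 = 689 ✓.
Step 4: Order so x ≤ y and verify: 17² + 20² = 289 + 400 = 689 = n. ✓

n = 689 = 17² + 20² (one valid representation with x ≤ y).


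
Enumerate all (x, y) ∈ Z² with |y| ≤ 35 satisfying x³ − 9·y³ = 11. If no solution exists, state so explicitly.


The equation is x³ - 9y³ = 11. For fixed y, x³ = 9·y³ + 11, so a solution requires the RHS to be a perfect cube.
Strategy: iterate y from -35 to 35, compute RHS = 9·y³ + 11, and check whether it is a (positive or negative) perfect cube.
Check small values of y:
  y = 0: RHS = 11 is not a perfect cube.
  y = 1: RHS = 20 is not a perfect cube.
  y = -1: RHS = 2 is not a perfect cube.
  y = 2: RHS = 83 is not a perfect cube.
  y = -2: RHS = -61 is not a perfect cube.
  y = 3: RHS = 254 is not a perfect cube.
  y = -3: RHS = -232 is not a perfect cube.
Continuing the search up to |y| = 35 finds no solutions either.
No (x, y) in the scanned range satisfies the equation.

No integer solutions with |y| ≤ 35.


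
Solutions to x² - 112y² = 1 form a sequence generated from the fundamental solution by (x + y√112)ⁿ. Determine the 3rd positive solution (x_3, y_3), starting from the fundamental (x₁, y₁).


Step 1: Find the fundamental solution (x₁, y₁) of x² - 112y² = 1.
  Expand √112 as a continued fraction. a₀ = ⌊√112⌋ = 10; iterate m_{k+1} = d_k·a_k − m_k, d_{k+1} = (112 − m_{k+1}²)/d_k, a_{k+1} = ⌊(a₀ + m_{k+1})/d_{k+1}⌋ (starting m₀ = 0, d₀ = 1), with convergents p_k = a_k·p_{k-1} + p_{k-2}, q_k = a_k·q_{k-1} + q_{k-2} (p₋₁ = 1, q₋₁ = 0):
  k = 0: a₀ = 10; p₀/q₀ = 10/1; p₀² − 112·q₀² = 100 − 112 = -12.
  k = 1: m = 10, d = 12, a = ⌊(10 + 10)/12⌋ = 1; p/q = (1·10 + 1)/(1·1 + 0) = 11/1; p² − 112·q² = 121 − 112 = 9.
  k = 2: m = 2, d = 9, a = ⌊(10 + 2)/9⌋ = 1; p/q = (1·11 + 10)/(1·1 + 1) = 21/2; p² − 112·q² = 441 − 448 = -7.
  k = 3: m = 7, d = 7, a = ⌊(10 + 7)/7⌋ = 2; p/q = (2·21 + 11)/(2·2 + 1) = 53/5; p² − 112·q² = 2809 − 2800 = 9.
  k = 4: m = 7, d = 9, a = ⌊(10 + 7)/9⌋ = 1; p/q = (1·53 + 21)/(1·5 + 2) = 74/7; p² − 112·q² = 5476 − 5488 = -12.
  k = 5: m = 2, d = 12, a = ⌊(10 + 2)/12⌋ = 1; p/q = (1·74 + 53)/(1·7 + 5) = 127/12; p² − 112·q² = 16129 − 16128 = 1.
  The first convergent with p² − 112·q² = 1 gives the fundamental solution (x₁, y₁) = (127, 12).
Step 2: Apply the recurrence (x_{n+1}, y_{n+1}) = (x₁x_n + 112y₁y_n, x₁y_n + y₁x_n) repeatedly.
  From (x_1, y_1) = (127, 12): x_2 = 127·127 + 112·12·12 = 32257; y_2 = 127·12 + 12·127 = 3048.
  From (x_2, y_2) = (32257, 3048): x_3 = 127·32257 + 112·12·3048 = 8193151; y_3 = 127·3048 + 12·32257 = 774180.
Step 3: Verify x_3² - 112·y_3² = 67127723308801 - 67127723308800 = 1 (should be 1). ✓

(x_1, y_1) = (127, 12); (x_3, y_3) = (8193151, 774180).


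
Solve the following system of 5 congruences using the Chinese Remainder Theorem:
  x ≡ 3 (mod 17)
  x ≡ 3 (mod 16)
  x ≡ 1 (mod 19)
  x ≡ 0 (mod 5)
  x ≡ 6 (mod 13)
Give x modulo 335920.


Product of moduli M = 17 · 16 · 19 · 5 · 13 = 335920.
Merge one congruence at a time:
  Start: x ≡ 3 (mod 17).
  Combine with x ≡ 3 (mod 16); new modulus lcm = 272.
    Write x = 3 + 17·t and substitute into x ≡ 3 (mod 16): 17·t ≡ 3 − 3 = 0 (mod 16).
    Reduce coefficients mod 16: 1·t ≡ 0 (mod 16).
    So t ≡ 0 (mod 16).
    Then x = 3 + 17·0 = 3, valid modulo lcm(17, 16) = 272: x ≡ 3 (mod 272).
  Combine with x ≡ 1 (mod 19); new modulus lcm = 5168.
    Write x = 3 + 272·t and substitute into x ≡ 1 (mod 19): 272·t ≡ 1 − 3 = -2 (mod 19).
    Reduce coefficients mod 19: 6·t ≡ 17 (mod 19).
    The inverse of 6 mod 19 is 16 (since 6·16 = 96 = 5·19 + 1), so t ≡ 16·17 = 272 ≡ 6 (mod 19).
    Then x = 3 + 272·6 = 1635, valid modulo lcm(272, 19) = 5168: x ≡ 1635 (mod 5168).
  Combine with x ≡ 0 (mod 5); new modulus lcm = 25840.
    Write x = 1635 + 5168·t and substitute into x ≡ 0 (mod 5): 5168·t ≡ 0 − 1635 = -1635 (mod 5).
    Reduce coefficients mod 5: 3·t ≡ 0 (mod 5).
    The inverse of 3 mod 5 is 2 (since 3·2 = 6 = 1·5 + 1), so t ≡ 2·0 = 0 ≡ 0 (mod 5).
    Then x = 1635 + 5168·0 = 1635, valid modulo lcm(5168, 5) = 25840: x ≡ 1635 (mod 25840).
  Combine with x ≡ 6 (mod 13); new modulus lcm = 335920.
    Write x = 1635 + 25840·t and substitute into x ≡ 6 (mod 13): 25840·t ≡ 6 − 1635 = -1629 (mod 13).
    Reduce coefficients mod 13: 9·t ≡ 9 (mod 13).
    The inverse of 9 mod 13 is 3 (since 9·3 = 27 = 2·13 + 1), so t ≡ 3·9 = 27 ≡ 1 (mod 13).
    Then x = 1635 + 25840·1 = 27475, valid modulo lcm(25840, 13) = 335920: x ≡ 27475 (mod 335920).
Verify against each original: 27475 mod 17 = 3, 27475 mod 16 = 3, 27475 mod 19 = 1, 27475 mod 5 = 0, 27475 mod 13 = 6.

x ≡ 27475 (mod 335920).


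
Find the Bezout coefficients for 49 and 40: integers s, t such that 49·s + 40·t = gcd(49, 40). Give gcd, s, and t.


Euclidean algorithm on (49, 40) — divide until remainder is 0:
  49 = 1 · 40 + 9
  40 = 4 · 9 + 4
  9 = 2 · 4 + 1
  4 = 4 · 1 + 0
gcd(49, 40) = 1.
Track Bezout coefficients alongside the remainders: start with r₀ = 49 = a·1 + b·0 (s = 1, t = 0) and r₁ = 40 = a·0 + b·1 (s = 0, t = 1); each new remainder r_{k+1} = r_{k-1} − q_k·r_k inherits s_{k+1} = s_{k-1} − q_k·s_k, t_{k+1} = t_{k-1} − q_k·t_k, so r_k = a·s_k + b·t_k at every step:
  q = 1: r = 9, s = 1 − 1·0 = 1, t = 0 − 1·1 = -1  (check: 49·1 + 40·(-1) = 9)
  q = 4: r = 4, s = 0 − 4·1 = -4, t = 1 − 4·(-1) = 5  (check: 49·(-4) + 40·5 = 4)
  q = 2: r = 1, s = 1 − 2·(-4) = 9, t = -1 − 2·5 = -11  (check: 49·9 + 40·(-11) = 1)
The row with r = 1 (the gcd) gives the Bezout coefficients s = 9, t = -11.
Result: 49 · (9) + 40 · (-11) = 1.

gcd(49, 40) = 1; s = 9, t = -11 (check: 49·9 + 40·(-11) = 1).


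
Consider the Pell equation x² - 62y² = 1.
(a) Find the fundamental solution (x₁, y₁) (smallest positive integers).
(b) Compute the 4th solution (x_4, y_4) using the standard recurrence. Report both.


Step 1: Find the fundamental solution (x₁, y₁) of x² - 62y² = 1.
  Expand √62 as a continued fraction. a₀ = ⌊√62⌋ = 7; iterate m_{k+1} = d_k·a_k − m_k, d_{k+1} = (62 − m_{k+1}²)/d_k, a_{k+1} = ⌊(a₀ + m_{k+1})/d_{k+1}⌋ (starting m₀ = 0, d₀ = 1), with convergents p_k = a_k·p_{k-1} + p_{k-2}, q_k = a_k·q_{k-1} + q_{k-2} (p₋₁ = 1, q₋₁ = 0):
  k = 0: a₀ = 7; p₀/q₀ = 7/1; p₀² − 62·q₀² = 49 − 62 = -13.
  k = 1: m = 7, d = 13, a = ⌊(7 + 7)/13⌋ = 1; p/q = (1·7 + 1)/(1·1 + 0) = 8/1; p² − 62·q² = 64 − 62 = 2.
  k = 2: m = 6, d = 2, a = ⌊(7 + 6)/2⌋ = 6; p/q = (6·8 + 7)/(6·1 + 1) = 55/7; p² − 62·q² = 3025 − 3038 = -13.
  k = 3: m = 6, d = 13, a = ⌊(7 + 6)/13⌋ = 1; p/q = (1·55 + 8)/(1·7 + 1) = 63/8; p² − 62·q² = 3969 − 3968 = 1.
  The first convergent with p² − 62·q² = 1 gives the fundamental solution (x₁, y₁) = (63, 8).
Step 2: Apply the recurrence (x_{n+1}, y_{n+1}) = (x₁x_n + 62y₁y_n, x₁y_n + y₁x_n) repeatedly.
  From (x_1, y_1) = (63, 8): x_2 = 63·63 + 62·8·8 = 7937; y_2 = 63·8 + 8·63 = 1008.
  From (x_2, y_2) = (7937, 1008): x_3 = 63·7937 + 62·8·1008 = 999999; y_3 = 63·1008 + 8·7937 = 127000.
  From (x_3, y_3) = (999999, 127000): x_4 = 63·999999 + 62·8·127000 = 125991937; y_4 = 63·127000 + 8·999999 = 16000992.
Step 3: Verify x_4² - 62·y_4² = 15873968189011969 - 15873968189011968 = 1 (should be 1). ✓

(x_1, y_1) = (63, 8); (x_4, y_4) = (125991937, 16000992).


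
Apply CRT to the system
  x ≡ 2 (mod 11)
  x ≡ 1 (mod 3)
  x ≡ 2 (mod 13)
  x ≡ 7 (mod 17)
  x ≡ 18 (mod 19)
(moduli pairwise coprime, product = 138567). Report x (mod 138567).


Product of moduli M = 11 · 3 · 13 · 17 · 19 = 138567.
Merge one congruence at a time:
  Start: x ≡ 2 (mod 11).
  Combine with x ≡ 1 (mod 3); new modulus lcm = 33.
    Write x = 2 + 11·t and substitute into x ≡ 1 (mod 3): 11·t ≡ 1 − 2 = -1 (mod 3).
    Reduce coefficients mod 3: 2·t ≡ 2 (mod 3).
    The inverse of 2 mod 3 is 2 (since 2·2 = 4 = 1·3 + 1), so t ≡ 2·2 = 4 ≡ 1 (mod 3).
    Then x = 2 + 11·1 = 13, valid modulo lcm(11, 3) = 33: x ≡ 13 (mod 33).
  Combine with x ≡ 2 (mod 13); new modulus lcm = 429.
    Write x = 13 + 33·t and substitute into x ≡ 2 (mod 13): 33·t ≡ 2 − 13 = -11 (mod 13).
    Reduce coefficients mod 13: 7·t ≡ 2 (mod 13).
    The inverse of 7 mod 13 is 2 (since 7·2 = 14 = 1·13 + 1), so t ≡ 2·2 = 4 ≡ 4 (mod 13).
    Then x = 13 + 33·4 = 145, valid modulo lcm(33, 13) = 429: x ≡ 145 (mod 429).
  Combine with x ≡ 7 (mod 17); new modulus lcm = 7293.
    Write x = 145 + 429·t and substitute into x ≡ 7 (mod 17): 429·t ≡ 7 − 145 = -138 (mod 17).
    Reduce coefficients mod 17: 4·t ≡ 15 (mod 17).
    The inverse of 4 mod 17 is 13 (since 4·13 = 52 = 3·17 + 1), so t ≡ 13·15 = 195 ≡ 8 (mod 17).
    Then x = 145 + 429·8 = 3577, valid modulo lcm(429, 17) = 7293: x ≡ 3577 (mod 7293).
  Combine with x ≡ 18 (mod 19); new modulus lcm = 138567.
    Write x = 3577 + 7293·t and substitute into x ≡ 18 (mod 19): 7293·t ≡ 18 − 3577 = -3559 (mod 19).
    Reduce coefficients mod 19: 16·t ≡ 13 (mod 19).
    The inverse of 16 mod 19 is 6 (since 16·6 = 96 = 5·19 + 1), so t ≡ 6·13 = 78 ≡ 2 (mod 19).
    Then x = 3577 + 7293·2 = 18163, valid modulo lcm(7293, 19) = 138567: x ≡ 18163 (mod 138567).
Verify against each original: 18163 mod 11 = 2, 18163 mod 3 = 1, 18163 mod 13 = 2, 18163 mod 17 = 7, 18163 mod 19 = 18.

x ≡ 18163 (mod 138567).


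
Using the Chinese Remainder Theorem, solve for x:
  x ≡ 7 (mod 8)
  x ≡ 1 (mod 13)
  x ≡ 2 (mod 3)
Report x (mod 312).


Moduli 8, 13, 3 are pairwise coprime; by CRT there is a unique solution modulo M = 8 · 13 · 3 = 312.
Solve pairwise, accumulating the modulus:
  Start with x ≡ 7 (mod 8).
  Combine with x ≡ 1 (mod 13): since gcd(8, 13) = 1, we get a unique residue mod 104.
    Write x = 7 + 8·t and substitute into x ≡ 1 (mod 13): 8·t ≡ 1 − 7 = -6 (mod 13).
    Reduce coefficients mod 13: 8·t ≡ 7 (mod 13).
    The inverse of 8 mod 13 is 5 (since 8·5 = 40 = 3·13 + 1), so t ≡ 5·7 = 35 ≡ 9 (mod 13).
    Then x = 7 + 8·9 = 79, valid modulo lcm(8, 13) = 104: x ≡ 79 (mod 104).
  Combine with x ≡ 2 (mod 3): since gcd(104, 3) = 1, we get a unique residue mod 312.
    Write x = 79 + 104·t and substitute into x ≡ 2 (mod 3): 104·t ≡ 2 − 79 = -77 (mod 3).
    Reduce coefficients mod 3: 2·t ≡ 1 (mod 3).
    The inverse of 2 mod 3 is 2 (since 2·2 = 4 = 1·3 + 1), so t ≡ 2·1 = 2 ≡ 2 (mod 3).
    Then x = 79 + 104·2 = 287, valid modulo lcm(104, 3) = 312: x ≡ 287 (mod 312).
Verify: 287 mod 8 = 7 ✓, 287 mod 13 = 1 ✓, 287 mod 3 = 2 ✓.

x ≡ 287 (mod 312).


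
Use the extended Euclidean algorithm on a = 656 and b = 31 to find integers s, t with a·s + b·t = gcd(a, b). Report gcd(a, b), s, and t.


Euclidean algorithm on (656, 31) — divide until remainder is 0:
  656 = 21 · 31 + 5
  31 = 6 · 5 + 1
  5 = 5 · 1 + 0
gcd(656, 31) = 1.
Track Bezout coefficients alongside the remainders: start with r₀ = 656 = a·1 + b·0 (s = 1, t = 0) and r₁ = 31 = a·0 + b·1 (s = 0, t = 1); each new remainder r_{k+1} = r_{k-1} − q_k·r_k inherits s_{k+1} = s_{k-1} − q_k·s_k, t_{k+1} = t_{k-1} − q_k·t_k, so r_k = a·s_k + b·t_k at every step:
  q = 21: r = 5, s = 1 − 21·0 = 1, t = 0 − 21·1 = -21  (check: 656·1 + 31·(-21) = 5)
  q = 6: r = 1, s = 0 − 6·1 = -6, t = 1 − 6·(-21) = 127  (check: 656·(-6) + 31·127 = 1)
The row with r = 1 (the gcd) gives the Bezout coefficients s = -6, t = 127.
Result: 656 · (-6) + 31 · (127) = 1.

gcd(656, 31) = 1; s = -6, t = 127 (check: 656·(-6) + 31·127 = 1).


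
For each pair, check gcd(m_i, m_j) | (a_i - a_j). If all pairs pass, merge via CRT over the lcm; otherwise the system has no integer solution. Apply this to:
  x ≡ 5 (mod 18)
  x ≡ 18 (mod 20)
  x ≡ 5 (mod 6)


Moduli 18, 20, 6 are not pairwise coprime, so CRT works modulo lcm(m_i) when all pairwise compatibility conditions hold.
Pairwise compatibility: gcd(m_i, m_j) must divide a_i - a_j for every pair.
Merge one congruence at a time:
  Start: x ≡ 5 (mod 18).
  Combine with x ≡ 18 (mod 20): gcd(18, 20) = 2, and 18 - 5 = 13 is NOT divisible by 2.
    ⇒ system is inconsistent (no integer solution).

No solution (the system is inconsistent).


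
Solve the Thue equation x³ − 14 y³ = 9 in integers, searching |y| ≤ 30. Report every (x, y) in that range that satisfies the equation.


The equation is x³ - 14y³ = 9. For fixed y, x³ = 14·y³ + 9, so a solution requires the RHS to be a perfect cube.
Strategy: iterate y from -30 to 30, compute RHS = 14·y³ + 9, and check whether it is a (positive or negative) perfect cube.
Check small values of y:
  y = 0: RHS = 9 is not a perfect cube.
  y = 1: RHS = 23 is not a perfect cube.
  y = -1: RHS = -5 is not a perfect cube.
  y = 2: RHS = 121 is not a perfect cube.
  y = -2: RHS = -103 is not a perfect cube.
  y = 3: RHS = 387 is not a perfect cube.
  y = -3: RHS = -369 is not a perfect cube.
Continuing the search up to |y| = 30 finds no solutions either.
No (x, y) in the scanned range satisfies the equation.

No integer solutions with |y| ≤ 30.


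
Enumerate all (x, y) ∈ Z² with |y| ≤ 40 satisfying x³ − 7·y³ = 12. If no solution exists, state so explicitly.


The equation is x³ - 7y³ = 12. For fixed y, x³ = 7·y³ + 12, so a solution requires the RHS to be a perfect cube.
Strategy: iterate y from -40 to 40, compute RHS = 7·y³ + 12, and check whether it is a (positive or negative) perfect cube.
Check small values of y:
  y = 0: RHS = 12 is not a perfect cube.
  y = 1: RHS = 19 is not a perfect cube.
  y = -1: RHS = 5 is not a perfect cube.
  y = 2: RHS = 68 is not a perfect cube.
  y = -2: RHS = -44 is not a perfect cube.
  y = 3: RHS = 201 is not a perfect cube.
  y = -3: RHS = -177 is not a perfect cube.
Continuing the search up to |y| = 40 finds no solutions either.
No (x, y) in the scanned range satisfies the equation.

No integer solutions with |y| ≤ 40.


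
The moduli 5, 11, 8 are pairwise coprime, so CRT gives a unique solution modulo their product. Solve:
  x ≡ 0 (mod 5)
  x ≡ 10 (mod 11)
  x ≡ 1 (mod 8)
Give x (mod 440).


Moduli 5, 11, 8 are pairwise coprime; by CRT there is a unique solution modulo M = 5 · 11 · 8 = 440.
Solve pairwise, accumulating the modulus:
  Start with x ≡ 0 (mod 5).
  Combine with x ≡ 10 (mod 11): since gcd(5, 11) = 1, we get a unique residue mod 55.
    Write x = 0 + 5·t and substitute into x ≡ 10 (mod 11): 5·t ≡ 10 − 0 = 10 (mod 11).
    The inverse of 5 mod 11 is 9 (since 5·9 = 45 = 4·11 + 1), so t ≡ 9·10 = 90 ≡ 2 (mod 11).
    Then x = 0 + 5·2 = 10, valid modulo lcm(5, 11) = 55: x ≡ 10 (mod 55).
  Combine with x ≡ 1 (mod 8): since gcd(55, 8) = 1, we get a unique residue mod 440.
    Write x = 10 + 55·t and substitute into x ≡ 1 (mod 8): 55·t ≡ 1 − 10 = -9 (mod 8).
    Reduce coefficients mod 8: 7·t ≡ 7 (mod 8).
    The inverse of 7 mod 8 is 7 (since 7·7 = 49 = 6·8 + 1), so t ≡ 7·7 = 49 ≡ 1 (mod 8).
    Then x = 10 + 55·1 = 65, valid modulo lcm(55, 8) = 440: x ≡ 65 (mod 440).
Verify: 65 mod 5 = 0 ✓, 65 mod 11 = 10 ✓, 65 mod 8 = 1 ✓.

x ≡ 65 (mod 440).


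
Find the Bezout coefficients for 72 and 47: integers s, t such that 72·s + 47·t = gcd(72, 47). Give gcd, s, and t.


Euclidean algorithm on (72, 47) — divide until remainder is 0:
  72 = 1 · 47 + 25
  47 = 1 · 25 + 22
  25 = 1 · 22 + 3
  22 = 7 · 3 + 1
  3 = 3 · 1 + 0
gcd(72, 47) = 1.
Track Bezout coefficients alongside the remainders: start with r₀ = 72 = a·1 + b·0 (s = 1, t = 0) and r₁ = 47 = a·0 + b·1 (s = 0, t = 1); each new remainder r_{k+1} = r_{k-1} − q_k·r_k inherits s_{k+1} = s_{k-1} − q_k·s_k, t_{k+1} = t_{k-1} − q_k·t_k, so r_k = a·s_k + b·t_k at every step:
  q = 1: r = 25, s = 1 − 1·0 = 1, t = 0 − 1·1 = -1  (check: 72·1 + 47·(-1) = 25)
  q = 1: r = 22, s = 0 − 1·1 = -1, t = 1 − 1·(-1) = 2  (check: 72·(-1) + 47·2 = 22)
  q = 1: r = 3, s = 1 − 1·(-1) = 2, t = -1 − 1·2 = -3  (check: 72·2 + 47·(-3) = 3)
  q = 7: r = 1, s = -1 − 7·2 = -15, t = 2 − 7·(-3) = 23  (check: 72·(-15) + 47·23 = 1)
The row with r = 1 (the gcd) gives the Bezout coefficients s = -15, t = 23.
Result: 72 · (-15) + 47 · (23) = 1.

gcd(72, 47) = 1; s = -15, t = 23 (check: 72·(-15) + 47·23 = 1).


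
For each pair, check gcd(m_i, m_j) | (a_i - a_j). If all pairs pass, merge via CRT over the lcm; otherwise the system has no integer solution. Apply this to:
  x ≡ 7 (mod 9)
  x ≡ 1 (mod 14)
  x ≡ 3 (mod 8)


Moduli 9, 14, 8 are not pairwise coprime, so CRT works modulo lcm(m_i) when all pairwise compatibility conditions hold.
Pairwise compatibility: gcd(m_i, m_j) must divide a_i - a_j for every pair.
Merge one congruence at a time:
  Start: x ≡ 7 (mod 9).
  Combine with x ≡ 1 (mod 14): gcd(9, 14) = 1; 1 - 7 = -6, which IS divisible by 1, so compatible.
    Write x = 7 + 9·t and substitute into x ≡ 1 (mod 14): 9·t ≡ 1 − 7 = -6 (mod 14).
    Reduce coefficients mod 14: 9·t ≡ 8 (mod 14).
    The inverse of 9 mod 14 is 11 (since 9·11 = 99 = 7·14 + 1), so t ≡ 11·8 = 88 ≡ 4 (mod 14).
    Then x = 7 + 9·4 = 43, valid modulo lcm(9, 14) = 126: x ≡ 43 (mod 126).
  Combine with x ≡ 3 (mod 8): gcd(126, 8) = 2; 3 - 43 = -40, which IS divisible by 2, so compatible.
    Write x = 43 + 126·t and substitute into x ≡ 3 (mod 8): 126·t ≡ 3 − 43 = -40 (mod 8).
    Divide the congruence (and modulus) by g = 2: 63·t ≡ -20 (mod 4).
    Reduce coefficients mod 4: 3·t ≡ 0 (mod 4).
    The inverse of 3 mod 4 is 3 (since 3·3 = 9 = 2·4 + 1), so t ≡ 3·0 = 0 ≡ 0 (mod 4).
    Then x = 43 + 126·0 = 43, valid modulo lcm(126, 8) = 504: x ≡ 43 (mod 504).
Verify: 43 mod 9 = 7, 43 mod 14 = 1, 43 mod 8 = 3.

x ≡ 43 (mod 504).


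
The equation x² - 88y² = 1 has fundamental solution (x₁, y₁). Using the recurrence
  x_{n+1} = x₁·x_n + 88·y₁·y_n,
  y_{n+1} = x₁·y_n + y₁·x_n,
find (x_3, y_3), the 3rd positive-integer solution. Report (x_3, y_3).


Step 1: Find the fundamental solution (x₁, y₁) of x² - 88y² = 1.
  Expand √88 as a continued fraction. a₀ = ⌊√88⌋ = 9; iterate m_{k+1} = d_k·a_k − m_k, d_{k+1} = (88 − m_{k+1}²)/d_k, a_{k+1} = ⌊(a₀ + m_{k+1})/d_{k+1}⌋ (starting m₀ = 0, d₀ = 1), with convergents p_k = a_k·p_{k-1} + p_{k-2}, q_k = a_k·q_{k-1} + q_{k-2} (p₋₁ = 1, q₋₁ = 0):
  k = 0: a₀ = 9; p₀/q₀ = 9/1; p₀² − 88·q₀² = 81 − 88 = -7.
  k = 1: m = 9, d = 7, a = ⌊(9 + 9)/7⌋ = 2; p/q = (2·9 + 1)/(2·1 + 0) = 19/2; p² − 88·q² = 361 − 352 = 9.
  k = 2: m = 5, d = 9, a = ⌊(9 + 5)/9⌋ = 1; p/q = (1·19 + 9)/(1·2 + 1) = 28/3; p² − 88·q² = 784 − 792 = -8.
  k = 3: m = 4, d = 8, a = ⌊(9 + 4)/8⌋ = 1; p/q = (1·28 + 19)/(1·3 + 2) = 47/5; p² − 88·q² = 2209 − 2200 = 9.
  k = 4: m = 4, d = 9, a = ⌊(9 + 4)/9⌋ = 1; p/q = (1·47 + 28)/(1·5 + 3) = 75/8; p² − 88·q² = 5625 − 5632 = -7.
  k = 5: m = 5, d = 7, a = ⌊(9 + 5)/7⌋ = 2; p/q = (2·75 + 47)/(2·8 + 5) = 197/21; p² − 88·q² = 38809 − 38808 = 1.
  The first convergent with p² − 88·q² = 1 gives the fundamental solution (x₁, y₁) = (197, 21).
Step 2: Apply the recurrence (x_{n+1}, y_{n+1}) = (x₁x_n + 88y₁y_n, x₁y_n + y₁x_n) repeatedly.
  From (x_1, y_1) = (197, 21): x_2 = 197·197 + 88·21·21 = 77617; y_2 = 197·21 + 21·197 = 8274.
  From (x_2, y_2) = (77617, 8274): x_3 = 197·77617 + 88·21·8274 = 30580901; y_3 = 197·8274 + 21·77617 = 3259935.
Step 3: Verify x_3² - 88·y_3² = 935191505971801 - 935191505971800 = 1 (should be 1). ✓

(x_1, y_1) = (197, 21); (x_3, y_3) = (30580901, 3259935).


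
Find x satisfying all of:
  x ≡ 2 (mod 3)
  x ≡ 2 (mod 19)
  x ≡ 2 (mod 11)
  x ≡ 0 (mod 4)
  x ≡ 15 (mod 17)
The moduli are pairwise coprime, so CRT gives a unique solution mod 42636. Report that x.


Product of moduli M = 3 · 19 · 11 · 4 · 17 = 42636.
Merge one congruence at a time:
  Start: x ≡ 2 (mod 3).
  Combine with x ≡ 2 (mod 19); new modulus lcm = 57.
    Write x = 2 + 3·t and substitute into x ≡ 2 (mod 19): 3·t ≡ 2 − 2 = 0 (mod 19).
    The inverse of 3 mod 19 is 13 (since 3·13 = 39 = 2·19 + 1), so t ≡ 13·0 = 0 ≡ 0 (mod 19).
    Then x = 2 + 3·0 = 2, valid modulo lcm(3, 19) = 57: x ≡ 2 (mod 57).
  Combine with x ≡ 2 (mod 11); new modulus lcm = 627.
    Write x = 2 + 57·t and substitute into x ≡ 2 (mod 11): 57·t ≡ 2 − 2 = 0 (mod 11).
    Reduce coefficients mod 11: 2·t ≡ 0 (mod 11).
    The inverse of 2 mod 11 is 6 (since 2·6 = 12 = 1·11 + 1), so t ≡ 6·0 = 0 ≡ 0 (mod 11).
    Then x = 2 + 57·0 = 2, valid modulo lcm(57, 11) = 627: x ≡ 2 (mod 627).
  Combine with x ≡ 0 (mod 4); new modulus lcm = 2508.
    Write x = 2 + 627·t and substitute into x ≡ 0 (mod 4): 627·t ≡ 0 − 2 = -2 (mod 4).
    Reduce coefficients mod 4: 3·t ≡ 2 (mod 4).
    The inverse of 3 mod 4 is 3 (since 3·3 = 9 = 2·4 + 1), so t ≡ 3·2 = 6 ≡ 2 (mod 4).
    Then x = 2 + 627·2 = 1256, valid modulo lcm(627, 4) = 2508: x ≡ 1256 (mod 2508).
  Combine with x ≡ 15 (mod 17); new modulus lcm = 42636.
    Write x = 1256 + 2508·t and substitute into x ≡ 15 (mod 17): 2508·t ≡ 15 − 1256 = -1241 (mod 17).
    Reduce coefficients mod 17: 9·t ≡ 0 (mod 17).
    The inverse of 9 mod 17 is 2 (since 9·2 = 18 = 1·17 + 1), so t ≡ 2·0 = 0 ≡ 0 (mod 17).
    Then x = 1256 + 2508·0 = 1256, valid modulo lcm(2508, 17) = 42636: x ≡ 1256 (mod 42636).
Verify against each original: 1256 mod 3 = 2, 1256 mod 19 = 2, 1256 mod 11 = 2, 1256 mod 4 = 0, 1256 mod 17 = 15.

x ≡ 1256 (mod 42636).


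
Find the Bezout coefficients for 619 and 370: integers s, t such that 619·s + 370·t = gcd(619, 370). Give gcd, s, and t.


Euclidean algorithm on (619, 370) — divide until remainder is 0:
  619 = 1 · 370 + 249
  370 = 1 · 249 + 121
  249 = 2 · 121 + 7
  121 = 17 · 7 + 2
  7 = 3 · 2 + 1
  2 = 2 · 1 + 0
gcd(619, 370) = 1.
Track Bezout coefficients alongside the remainders: start with r₀ = 619 = a·1 + b·0 (s = 1, t = 0) and r₁ = 370 = a·0 + b·1 (s = 0, t = 1); each new remainder r_{k+1} = r_{k-1} − q_k·r_k inherits s_{k+1} = s_{k-1} − q_k·s_k, t_{k+1} = t_{k-1} − q_k·t_k, so r_k = a·s_k + b·t_k at every step:
  q = 1: r = 249, s = 1 − 1·0 = 1, t = 0 − 1·1 = -1  (check: 619·1 + 370·(-1) = 249)
  q = 1: r = 121, s = 0 − 1·1 = -1, t = 1 − 1·(-1) = 2  (check: 619·(-1) + 370·2 = 121)
  q = 2: r = 7, s = 1 − 2·(-1) = 3, t = -1 − 2·2 = -5  (check: 619·3 + 370·(-5) = 7)
  q = 17: r = 2, s = -1 − 17·3 = -52, t = 2 − 17·(-5) = 87  (check: 619·(-52) + 370·87 = 2)
  q = 3: r = 1, s = 3 − 3·(-52) = 159, t = -5 − 3·87 = -266  (check: 619·159 + 370·(-266) = 1)
The row with r = 1 (the gcd) gives the Bezout coefficients s = 159, t = -266.
Result: 619 · (159) + 370 · (-266) = 1.

gcd(619, 370) = 1; s = 159, t = -266 (check: 619·159 + 370·(-266) = 1).


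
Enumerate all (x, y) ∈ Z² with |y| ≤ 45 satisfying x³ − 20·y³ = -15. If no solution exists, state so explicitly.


The equation is x³ - 20y³ = -15. For fixed y, x³ = 20·y³ − 15, so a solution requires the RHS to be a perfect cube.
Strategy: iterate y from -45 to 45, compute RHS = 20·y³ − 15, and check whether it is a (positive or negative) perfect cube.
Check small values of y:
  y = 0: RHS = -15 is not a perfect cube.
  y = 1: RHS = 5 is not a perfect cube.
  y = -1: RHS = -35 is not a perfect cube.
  y = 2: RHS = 145 is not a perfect cube.
  y = -2: RHS = -175 is not a perfect cube.
  y = 3: RHS = 525 is not a perfect cube.
  y = -3: RHS = -555 is not a perfect cube.
Continuing the search up to |y| = 45 finds no solutions either.
No (x, y) in the scanned range satisfies the equation.

No integer solutions with |y| ≤ 45.


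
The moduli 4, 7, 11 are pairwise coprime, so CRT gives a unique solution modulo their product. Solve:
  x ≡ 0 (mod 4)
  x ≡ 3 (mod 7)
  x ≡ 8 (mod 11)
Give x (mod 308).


Moduli 4, 7, 11 are pairwise coprime; by CRT there is a unique solution modulo M = 4 · 7 · 11 = 308.
Solve pairwise, accumulating the modulus:
  Start with x ≡ 0 (mod 4).
  Combine with x ≡ 3 (mod 7): since gcd(4, 7) = 1, we get a unique residue mod 28.
    Write x = 0 + 4·t and substitute into x ≡ 3 (mod 7): 4·t ≡ 3 − 0 = 3 (mod 7).
    The inverse of 4 mod 7 is 2 (since 4·2 = 8 = 1·7 + 1), so t ≡ 2·3 = 6 ≡ 6 (mod 7).
    Then x = 0 + 4·6 = 24, valid modulo lcm(4, 7) = 28: x ≡ 24 (mod 28).
  Combine with x ≡ 8 (mod 11): since gcd(28, 11) = 1, we get a unique residue mod 308.
    Write x = 24 + 28·t and substitute into x ≡ 8 (mod 11): 28·t ≡ 8 − 24 = -16 (mod 11).
    Reduce coefficients mod 11: 6·t ≡ 6 (mod 11).
    The inverse of 6 mod 11 is 2 (since 6·2 = 12 = 1·11 + 1), so t ≡ 2·6 = 12 ≡ 1 (mod 11).
    Then x = 24 + 28·1 = 52, valid modulo lcm(28, 11) = 308: x ≡ 52 (mod 308).
Verify: 52 mod 4 = 0 ✓, 52 mod 7 = 3 ✓, 52 mod 11 = 8 ✓.

x ≡ 52 (mod 308).


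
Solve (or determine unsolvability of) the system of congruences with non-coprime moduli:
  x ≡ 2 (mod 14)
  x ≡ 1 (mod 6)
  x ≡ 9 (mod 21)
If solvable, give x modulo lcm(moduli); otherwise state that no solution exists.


Moduli 14, 6, 21 are not pairwise coprime, so CRT works modulo lcm(m_i) when all pairwise compatibility conditions hold.
Pairwise compatibility: gcd(m_i, m_j) must divide a_i - a_j for every pair.
Merge one congruence at a time:
  Start: x ≡ 2 (mod 14).
  Combine with x ≡ 1 (mod 6): gcd(14, 6) = 2, and 1 - 2 = -1 is NOT divisible by 2.
    ⇒ system is inconsistent (no integer solution).

No solution (the system is inconsistent).


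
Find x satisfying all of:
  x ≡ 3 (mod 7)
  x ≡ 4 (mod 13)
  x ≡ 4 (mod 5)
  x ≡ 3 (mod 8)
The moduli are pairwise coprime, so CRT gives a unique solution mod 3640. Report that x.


Product of moduli M = 7 · 13 · 5 · 8 = 3640.
Merge one congruence at a time:
  Start: x ≡ 3 (mod 7).
  Combine with x ≡ 4 (mod 13); new modulus lcm = 91.
    Write x = 3 + 7·t and substitute into x ≡ 4 (mod 13): 7·t ≡ 4 − 3 = 1 (mod 13).
    The inverse of 7 mod 13 is 2 (since 7·2 = 14 = 1·13 + 1), so t ≡ 2·1 = 2 ≡ 2 (mod 13).
    Then x = 3 + 7·2 = 17, valid modulo lcm(7, 13) = 91: x ≡ 17 (mod 91).
  Combine with x ≡ 4 (mod 5); new modulus lcm = 455.
    Write x = 17 + 91·t and substitute into x ≡ 4 (mod 5): 91·t ≡ 4 − 17 = -13 (mod 5).
    Reduce coefficients mod 5: 1·t ≡ 2 (mod 5).
    So t ≡ 2 (mod 5).
    Then x = 17 + 91·2 = 199, valid modulo lcm(91, 5) = 455: x ≡ 199 (mod 455).
  Combine with x ≡ 3 (mod 8); new modulus lcm = 3640.
    Write x = 199 + 455·t and substitute into x ≡ 3 (mod 8): 455·t ≡ 3 − 199 = -196 (mod 8).
    Reduce coefficients mod 8: 7·t ≡ 4 (mod 8).
    The inverse of 7 mod 8 is 7 (since 7·7 = 49 = 6·8 + 1), so t ≡ 7·4 = 28 ≡ 4 (mod 8).
    Then x = 199 + 455·4 = 2019, valid modulo lcm(455, 8) = 3640: x ≡ 2019 (mod 3640).
Verify against each original: 2019 mod 7 = 3, 2019 mod 13 = 4, 2019 mod 5 = 4, 2019 mod 8 = 3.

x ≡ 2019 (mod 3640).
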